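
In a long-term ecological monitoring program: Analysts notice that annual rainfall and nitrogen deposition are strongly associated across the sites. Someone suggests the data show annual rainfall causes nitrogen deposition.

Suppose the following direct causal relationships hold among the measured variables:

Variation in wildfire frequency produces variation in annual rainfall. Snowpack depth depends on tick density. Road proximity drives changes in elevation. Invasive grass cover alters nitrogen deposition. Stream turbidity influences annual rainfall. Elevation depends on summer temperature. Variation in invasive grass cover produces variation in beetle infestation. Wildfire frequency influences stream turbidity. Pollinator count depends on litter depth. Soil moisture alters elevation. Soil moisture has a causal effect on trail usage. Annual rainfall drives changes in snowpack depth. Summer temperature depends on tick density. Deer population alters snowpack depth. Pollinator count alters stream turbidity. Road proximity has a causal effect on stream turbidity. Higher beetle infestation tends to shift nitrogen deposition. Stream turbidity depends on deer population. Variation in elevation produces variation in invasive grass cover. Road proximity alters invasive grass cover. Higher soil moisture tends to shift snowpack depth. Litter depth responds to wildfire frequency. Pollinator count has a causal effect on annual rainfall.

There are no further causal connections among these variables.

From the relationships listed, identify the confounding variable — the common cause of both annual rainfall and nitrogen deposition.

Road proximity has a causal path to annual rainfall (road proximity → stream turbidity → annual rainfall) and a separate causal path to nitrogen deposition (road proximity → invasive grass cover → nitrogen deposition), so it is a common cause of both.
No stated relationship gives annual rainfall a causal route to nitrogen deposition, so the correlation is explained by the shared upstream cause rather than a direct effect.

road proximity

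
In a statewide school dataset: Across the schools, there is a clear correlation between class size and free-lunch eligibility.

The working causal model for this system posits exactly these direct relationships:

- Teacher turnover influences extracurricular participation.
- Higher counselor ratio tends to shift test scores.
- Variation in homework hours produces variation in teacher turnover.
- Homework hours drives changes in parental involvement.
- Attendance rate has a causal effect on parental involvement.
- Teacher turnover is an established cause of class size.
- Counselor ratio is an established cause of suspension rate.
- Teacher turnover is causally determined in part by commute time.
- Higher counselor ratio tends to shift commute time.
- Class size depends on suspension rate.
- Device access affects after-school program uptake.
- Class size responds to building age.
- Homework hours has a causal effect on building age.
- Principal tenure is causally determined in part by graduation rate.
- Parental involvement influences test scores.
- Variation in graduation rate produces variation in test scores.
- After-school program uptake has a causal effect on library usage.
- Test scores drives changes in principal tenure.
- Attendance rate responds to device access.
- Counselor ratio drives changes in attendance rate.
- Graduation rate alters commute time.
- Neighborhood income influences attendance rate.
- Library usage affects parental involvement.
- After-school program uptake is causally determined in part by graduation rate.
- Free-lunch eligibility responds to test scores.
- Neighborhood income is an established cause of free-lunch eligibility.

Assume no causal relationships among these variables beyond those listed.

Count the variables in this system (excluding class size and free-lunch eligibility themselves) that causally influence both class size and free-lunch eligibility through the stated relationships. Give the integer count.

The common causes are: counselor ratio (to class size via counselor ratio → suspension rate → class size; to free-lunch eligibility via counselor ratio → test scores → free-lunch eligibility); graduation rate (to class size via graduation rate → commute time → teacher turnover → class size; to free-lunch eligibility via graduation rate → test scores → free-lunch eligibility); homework hours (to class size via homework hours → teacher turnover → class size; to free-lunch eligibility via homework hours → parental involvement → test scores → free-lunch eligibility).
Every other variable lacks a causal path to at least one of class size and free-lunch eligibility.

3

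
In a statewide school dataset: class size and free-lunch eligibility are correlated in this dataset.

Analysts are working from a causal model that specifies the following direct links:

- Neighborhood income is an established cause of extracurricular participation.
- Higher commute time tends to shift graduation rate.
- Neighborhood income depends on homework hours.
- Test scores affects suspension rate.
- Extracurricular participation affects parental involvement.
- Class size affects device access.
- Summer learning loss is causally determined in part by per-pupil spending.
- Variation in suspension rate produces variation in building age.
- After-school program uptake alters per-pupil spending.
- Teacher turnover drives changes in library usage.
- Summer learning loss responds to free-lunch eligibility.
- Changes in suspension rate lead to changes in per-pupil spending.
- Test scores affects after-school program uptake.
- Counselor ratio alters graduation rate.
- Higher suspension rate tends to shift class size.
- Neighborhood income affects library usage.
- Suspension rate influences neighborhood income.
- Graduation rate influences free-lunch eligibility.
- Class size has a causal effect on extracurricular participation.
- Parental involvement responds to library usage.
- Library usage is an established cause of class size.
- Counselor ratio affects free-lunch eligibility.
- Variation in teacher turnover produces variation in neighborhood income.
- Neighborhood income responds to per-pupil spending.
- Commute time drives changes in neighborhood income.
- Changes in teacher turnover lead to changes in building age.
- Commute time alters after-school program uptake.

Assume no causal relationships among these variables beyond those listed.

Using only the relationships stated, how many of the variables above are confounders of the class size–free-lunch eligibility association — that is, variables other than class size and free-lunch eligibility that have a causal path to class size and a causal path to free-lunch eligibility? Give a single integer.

1

The common causes are: commute time (to class size via commute time → neighborhood income → library usage → class size; to free-lunch eligibility via commute time → graduation rate → free-lunch eligibility).
Every other variable lacks a causal path to at least one of class size and free-lunch eligibility.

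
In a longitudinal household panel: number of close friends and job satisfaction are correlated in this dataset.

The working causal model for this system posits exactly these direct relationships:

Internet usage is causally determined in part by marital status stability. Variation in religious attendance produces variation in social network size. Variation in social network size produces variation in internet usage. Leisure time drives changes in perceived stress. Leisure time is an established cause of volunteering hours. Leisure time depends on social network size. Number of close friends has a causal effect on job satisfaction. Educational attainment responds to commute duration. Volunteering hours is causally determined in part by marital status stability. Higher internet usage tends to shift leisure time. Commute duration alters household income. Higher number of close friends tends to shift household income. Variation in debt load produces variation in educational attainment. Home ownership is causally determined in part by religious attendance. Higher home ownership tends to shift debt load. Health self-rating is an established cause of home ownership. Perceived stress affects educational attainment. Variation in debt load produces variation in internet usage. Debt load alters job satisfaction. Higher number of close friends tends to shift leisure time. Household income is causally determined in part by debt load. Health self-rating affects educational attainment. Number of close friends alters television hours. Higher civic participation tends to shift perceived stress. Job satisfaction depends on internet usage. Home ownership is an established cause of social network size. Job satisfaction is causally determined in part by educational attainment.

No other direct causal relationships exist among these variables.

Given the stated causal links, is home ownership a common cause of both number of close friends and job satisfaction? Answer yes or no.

Home ownership has no stated causal path to number of close friends. A confounder must cause both variables, so home ownership does not qualify.

no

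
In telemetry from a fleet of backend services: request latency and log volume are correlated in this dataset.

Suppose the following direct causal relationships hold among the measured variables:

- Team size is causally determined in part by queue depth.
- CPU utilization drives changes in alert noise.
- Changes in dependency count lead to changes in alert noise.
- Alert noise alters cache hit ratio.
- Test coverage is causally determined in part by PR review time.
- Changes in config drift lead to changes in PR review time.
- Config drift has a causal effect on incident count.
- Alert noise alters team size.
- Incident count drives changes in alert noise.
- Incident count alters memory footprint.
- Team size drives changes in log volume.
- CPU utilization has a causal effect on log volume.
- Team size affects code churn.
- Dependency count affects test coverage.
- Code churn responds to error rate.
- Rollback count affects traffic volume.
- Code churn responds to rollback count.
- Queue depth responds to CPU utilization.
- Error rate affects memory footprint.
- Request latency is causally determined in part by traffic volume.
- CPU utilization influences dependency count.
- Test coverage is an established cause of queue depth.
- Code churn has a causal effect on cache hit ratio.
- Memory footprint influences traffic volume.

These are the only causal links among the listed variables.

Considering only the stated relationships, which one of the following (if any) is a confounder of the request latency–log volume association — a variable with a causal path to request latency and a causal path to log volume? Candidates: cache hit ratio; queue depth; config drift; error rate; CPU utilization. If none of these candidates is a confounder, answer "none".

config drift

Config drift causes request latency (config drift → incident count → memory footprint → traffic volume → request latency) and also causes log volume (config drift → incident count → alert noise → team size → log volume); it is a common cause of both.
Each of the other candidates lacks a causal path to at least one of request latency and log volume, so they do not confound the relationship.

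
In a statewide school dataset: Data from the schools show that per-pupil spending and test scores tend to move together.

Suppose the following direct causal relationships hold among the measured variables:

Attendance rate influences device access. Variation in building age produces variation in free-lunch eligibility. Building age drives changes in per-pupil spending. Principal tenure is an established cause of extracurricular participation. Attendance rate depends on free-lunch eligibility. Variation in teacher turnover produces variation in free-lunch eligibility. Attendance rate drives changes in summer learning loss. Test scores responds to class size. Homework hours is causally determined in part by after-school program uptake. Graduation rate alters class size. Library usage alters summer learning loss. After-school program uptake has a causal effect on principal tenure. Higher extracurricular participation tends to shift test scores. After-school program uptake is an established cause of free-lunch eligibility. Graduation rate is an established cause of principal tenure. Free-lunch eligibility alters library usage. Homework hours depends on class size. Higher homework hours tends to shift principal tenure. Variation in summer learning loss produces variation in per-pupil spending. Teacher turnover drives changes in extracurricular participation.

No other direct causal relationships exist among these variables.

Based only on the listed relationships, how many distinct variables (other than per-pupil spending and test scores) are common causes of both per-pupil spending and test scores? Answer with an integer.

2

The common causes are: after-school program uptake (to per-pupil spending via after-school program uptake → free-lunch eligibility → attendance rate → summer learning loss → per-pupil spending; to test scores via after-school program uptake → principal tenure → extracurricular participation → test scores); teacher turnover (to per-pupil spending via teacher turnover → free-lunch eligibility → attendance rate → summer learning loss → per-pupil spending; to test scores via teacher turnover → extracurricular participation → test scores).
Every other variable lacks a causal path to at least one of per-pupil spending and test scores.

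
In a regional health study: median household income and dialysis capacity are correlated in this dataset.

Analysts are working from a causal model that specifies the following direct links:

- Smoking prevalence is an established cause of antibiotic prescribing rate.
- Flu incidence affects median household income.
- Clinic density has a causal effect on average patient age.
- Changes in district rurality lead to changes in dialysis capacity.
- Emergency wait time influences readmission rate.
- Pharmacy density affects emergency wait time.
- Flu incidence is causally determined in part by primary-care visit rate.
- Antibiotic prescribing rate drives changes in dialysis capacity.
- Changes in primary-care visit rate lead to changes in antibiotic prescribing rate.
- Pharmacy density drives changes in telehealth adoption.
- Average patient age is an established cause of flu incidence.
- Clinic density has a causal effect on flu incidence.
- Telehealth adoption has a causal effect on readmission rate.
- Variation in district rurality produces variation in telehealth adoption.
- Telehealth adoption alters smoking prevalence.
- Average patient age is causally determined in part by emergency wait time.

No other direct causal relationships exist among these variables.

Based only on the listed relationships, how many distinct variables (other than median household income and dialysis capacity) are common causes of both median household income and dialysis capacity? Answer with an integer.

2

The common causes are: pharmacy density (to median household income via pharmacy density → emergency wait time → average patient age → flu incidence → median household income; to dialysis capacity via pharmacy density → telehealth adoption → smoking prevalence → antibiotic prescribing rate → dialysis capacity); primary-care visit rate (to median household income via primary-care visit rate → flu incidence → median household income; to dialysis capacity via primary-care visit rate → antibiotic prescribing rate → dialysis capacity).
Every other variable lacks a causal path to at least one of median household income and dialysis capacity.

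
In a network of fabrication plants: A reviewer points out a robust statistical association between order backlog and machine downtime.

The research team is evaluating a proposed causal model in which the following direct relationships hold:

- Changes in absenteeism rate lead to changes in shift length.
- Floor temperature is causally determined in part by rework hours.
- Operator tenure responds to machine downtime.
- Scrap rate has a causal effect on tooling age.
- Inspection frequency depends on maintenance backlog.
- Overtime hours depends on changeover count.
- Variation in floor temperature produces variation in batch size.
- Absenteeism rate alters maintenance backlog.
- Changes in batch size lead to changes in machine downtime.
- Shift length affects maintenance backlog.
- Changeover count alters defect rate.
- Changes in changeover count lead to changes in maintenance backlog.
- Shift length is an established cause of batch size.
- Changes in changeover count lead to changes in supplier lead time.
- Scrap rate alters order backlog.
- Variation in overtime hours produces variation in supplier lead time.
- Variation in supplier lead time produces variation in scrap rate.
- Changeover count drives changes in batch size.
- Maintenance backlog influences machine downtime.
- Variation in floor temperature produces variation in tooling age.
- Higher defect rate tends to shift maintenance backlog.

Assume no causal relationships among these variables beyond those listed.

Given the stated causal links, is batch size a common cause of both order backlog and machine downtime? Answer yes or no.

Batch size has no stated causal path to order backlog. A confounder must cause both variables, so batch size does not qualify.

no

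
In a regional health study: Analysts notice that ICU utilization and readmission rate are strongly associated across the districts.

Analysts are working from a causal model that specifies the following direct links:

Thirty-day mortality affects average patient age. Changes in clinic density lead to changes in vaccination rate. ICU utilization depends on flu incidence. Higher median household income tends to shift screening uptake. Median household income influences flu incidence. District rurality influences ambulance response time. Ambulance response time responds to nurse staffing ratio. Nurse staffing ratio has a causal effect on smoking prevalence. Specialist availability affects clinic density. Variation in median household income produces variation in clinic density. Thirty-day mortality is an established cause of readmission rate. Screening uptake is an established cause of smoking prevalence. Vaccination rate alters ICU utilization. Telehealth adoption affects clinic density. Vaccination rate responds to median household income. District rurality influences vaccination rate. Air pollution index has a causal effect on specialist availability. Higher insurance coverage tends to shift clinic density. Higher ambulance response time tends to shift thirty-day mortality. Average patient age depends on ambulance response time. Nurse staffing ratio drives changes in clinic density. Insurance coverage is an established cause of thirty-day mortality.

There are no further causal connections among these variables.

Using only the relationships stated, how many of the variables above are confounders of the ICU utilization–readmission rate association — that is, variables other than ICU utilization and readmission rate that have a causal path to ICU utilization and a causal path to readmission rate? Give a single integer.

The common causes are: district rurality (to ICU utilization via district rurality → vaccination rate → ICU utilization; to readmission rate via district rurality → ambulance response time → thirty-day mortality → readmission rate); insurance coverage (to ICU utilization via insurance coverage → clinic density → vaccination rate → ICU utilization; to readmission rate via insurance coverage → thirty-day mortality → readmission rate); nurse staffing ratio (to ICU utilization via nurse staffing ratio → clinic density → vaccination rate → ICU utilization; to readmission rate via nurse staffing ratio → ambulance response time → thirty-day mortality → readmission rate).
Every other variable lacks a causal path to at least one of ICU utilization and readmission rate.

3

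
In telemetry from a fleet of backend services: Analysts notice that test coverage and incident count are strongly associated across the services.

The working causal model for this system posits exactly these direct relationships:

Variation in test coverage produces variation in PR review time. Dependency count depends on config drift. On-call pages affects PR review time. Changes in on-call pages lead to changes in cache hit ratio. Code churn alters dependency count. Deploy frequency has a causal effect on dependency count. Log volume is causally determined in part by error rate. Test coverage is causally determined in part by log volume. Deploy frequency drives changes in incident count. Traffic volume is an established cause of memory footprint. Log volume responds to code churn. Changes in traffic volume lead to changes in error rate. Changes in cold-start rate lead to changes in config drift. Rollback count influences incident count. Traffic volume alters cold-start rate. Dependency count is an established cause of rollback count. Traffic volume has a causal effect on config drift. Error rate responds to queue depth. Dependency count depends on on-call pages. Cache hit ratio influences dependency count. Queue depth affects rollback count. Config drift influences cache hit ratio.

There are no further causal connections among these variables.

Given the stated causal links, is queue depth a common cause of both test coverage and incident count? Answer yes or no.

yes

Queue depth has a causal path to test coverage (queue depth → error rate → log volume → test coverage) and to incident count (queue depth → rollback count → incident count), so it is a common cause of both — a confounder.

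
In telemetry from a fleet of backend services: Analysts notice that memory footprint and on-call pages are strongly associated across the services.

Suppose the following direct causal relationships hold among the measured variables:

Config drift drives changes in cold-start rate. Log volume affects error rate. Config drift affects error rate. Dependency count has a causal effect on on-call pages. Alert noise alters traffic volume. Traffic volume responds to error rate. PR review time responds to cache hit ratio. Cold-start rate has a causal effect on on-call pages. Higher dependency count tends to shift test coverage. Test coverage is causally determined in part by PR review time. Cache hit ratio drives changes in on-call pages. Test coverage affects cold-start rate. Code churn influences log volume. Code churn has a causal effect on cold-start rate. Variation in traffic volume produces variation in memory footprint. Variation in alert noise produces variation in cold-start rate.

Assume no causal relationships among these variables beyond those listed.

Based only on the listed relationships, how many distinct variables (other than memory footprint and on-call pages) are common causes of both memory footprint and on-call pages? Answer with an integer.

3

The common causes are: alert noise (to memory footprint via alert noise → traffic volume → memory footprint; to on-call pages via alert noise → cold-start rate → on-call pages); code churn (to memory footprint via code churn → log volume → error rate → traffic volume → memory footprint; to on-call pages via code churn → cold-start rate → on-call pages); config drift (to memory footprint via config drift → error rate → traffic volume → memory footprint; to on-call pages via config drift → cold-start rate → on-call pages).
Every other variable lacks a causal path to at least one of memory footprint and on-call pages.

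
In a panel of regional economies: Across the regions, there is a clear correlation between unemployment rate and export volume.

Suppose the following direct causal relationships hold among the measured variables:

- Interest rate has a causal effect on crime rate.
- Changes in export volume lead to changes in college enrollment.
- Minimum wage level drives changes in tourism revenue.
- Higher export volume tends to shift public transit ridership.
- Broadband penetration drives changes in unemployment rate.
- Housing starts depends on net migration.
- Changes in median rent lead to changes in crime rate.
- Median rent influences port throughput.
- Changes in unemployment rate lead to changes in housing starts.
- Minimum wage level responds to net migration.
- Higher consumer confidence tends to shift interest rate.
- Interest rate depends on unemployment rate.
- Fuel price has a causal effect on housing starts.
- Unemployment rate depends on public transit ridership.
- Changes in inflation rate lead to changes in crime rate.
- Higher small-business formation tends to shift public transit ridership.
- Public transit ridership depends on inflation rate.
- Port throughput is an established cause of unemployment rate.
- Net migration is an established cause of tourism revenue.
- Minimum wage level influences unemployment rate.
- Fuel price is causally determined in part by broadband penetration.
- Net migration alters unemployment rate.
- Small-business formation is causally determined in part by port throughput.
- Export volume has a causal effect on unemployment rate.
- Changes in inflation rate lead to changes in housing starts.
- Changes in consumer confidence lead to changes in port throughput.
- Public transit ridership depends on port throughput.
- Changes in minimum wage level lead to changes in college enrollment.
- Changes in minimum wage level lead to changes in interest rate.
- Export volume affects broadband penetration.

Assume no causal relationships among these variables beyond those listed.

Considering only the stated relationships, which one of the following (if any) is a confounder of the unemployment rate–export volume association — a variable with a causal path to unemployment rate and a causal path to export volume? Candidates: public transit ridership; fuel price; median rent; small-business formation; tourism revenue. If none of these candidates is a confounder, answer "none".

none

None of the listed candidates has causal paths to both unemployment rate and export volume in the stated relationships, so none is a common cause.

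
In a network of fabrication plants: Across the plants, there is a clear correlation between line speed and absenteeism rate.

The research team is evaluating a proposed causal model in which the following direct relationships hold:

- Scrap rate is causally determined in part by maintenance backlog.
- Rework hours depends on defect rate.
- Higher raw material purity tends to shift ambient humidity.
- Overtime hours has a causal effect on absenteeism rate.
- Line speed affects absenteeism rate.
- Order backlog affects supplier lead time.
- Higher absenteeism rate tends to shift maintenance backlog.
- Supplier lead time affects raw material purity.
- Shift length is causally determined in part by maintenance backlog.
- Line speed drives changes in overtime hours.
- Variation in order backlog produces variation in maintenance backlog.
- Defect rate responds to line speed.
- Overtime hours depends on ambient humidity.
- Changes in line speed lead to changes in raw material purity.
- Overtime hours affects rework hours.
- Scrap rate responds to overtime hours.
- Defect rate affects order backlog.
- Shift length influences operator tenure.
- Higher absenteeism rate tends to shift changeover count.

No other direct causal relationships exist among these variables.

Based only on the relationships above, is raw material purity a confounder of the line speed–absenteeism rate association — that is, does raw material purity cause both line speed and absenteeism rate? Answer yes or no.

no

Raw material purity has no stated causal path to line speed. A confounder must cause both variables, so raw material purity does not qualify.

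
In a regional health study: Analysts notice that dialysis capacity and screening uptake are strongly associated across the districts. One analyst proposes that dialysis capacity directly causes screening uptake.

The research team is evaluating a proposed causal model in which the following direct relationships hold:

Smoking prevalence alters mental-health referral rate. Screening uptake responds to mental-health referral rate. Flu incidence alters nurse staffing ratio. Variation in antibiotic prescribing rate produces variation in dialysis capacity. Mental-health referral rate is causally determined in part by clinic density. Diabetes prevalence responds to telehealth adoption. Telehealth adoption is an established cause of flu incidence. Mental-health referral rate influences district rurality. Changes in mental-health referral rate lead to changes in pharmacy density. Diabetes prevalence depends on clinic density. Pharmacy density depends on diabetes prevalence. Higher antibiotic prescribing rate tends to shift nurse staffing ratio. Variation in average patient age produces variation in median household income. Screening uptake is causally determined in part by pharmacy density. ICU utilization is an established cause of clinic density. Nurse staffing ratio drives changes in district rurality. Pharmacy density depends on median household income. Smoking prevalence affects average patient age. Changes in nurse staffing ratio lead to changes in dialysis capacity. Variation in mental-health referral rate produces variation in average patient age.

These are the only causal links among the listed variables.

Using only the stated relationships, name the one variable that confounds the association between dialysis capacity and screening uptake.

telehealth adoption

Telehealth adoption has a causal path to dialysis capacity (telehealth adoption → flu incidence → nurse staffing ratio → dialysis capacity) and a separate causal path to screening uptake (telehealth adoption → diabetes prevalence → pharmacy density → screening uptake), so it is a common cause of both.
No stated relationship gives dialysis capacity a causal route to screening uptake, so the correlation is explained by the shared upstream cause rather than a direct effect.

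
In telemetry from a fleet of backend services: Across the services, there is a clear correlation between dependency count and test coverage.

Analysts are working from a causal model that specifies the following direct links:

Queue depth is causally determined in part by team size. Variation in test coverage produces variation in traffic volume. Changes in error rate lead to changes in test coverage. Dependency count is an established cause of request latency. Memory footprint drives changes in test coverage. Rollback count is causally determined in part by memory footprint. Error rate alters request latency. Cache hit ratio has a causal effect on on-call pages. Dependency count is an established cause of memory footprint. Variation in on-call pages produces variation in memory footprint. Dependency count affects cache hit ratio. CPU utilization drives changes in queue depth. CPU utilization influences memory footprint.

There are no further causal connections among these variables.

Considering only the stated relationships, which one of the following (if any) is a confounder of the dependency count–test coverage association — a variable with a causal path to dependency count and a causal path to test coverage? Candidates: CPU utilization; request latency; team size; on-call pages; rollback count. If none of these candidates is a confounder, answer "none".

None of the listed candidates has causal paths to both dependency count and test coverage in the stated relationships, so none is a common cause.

none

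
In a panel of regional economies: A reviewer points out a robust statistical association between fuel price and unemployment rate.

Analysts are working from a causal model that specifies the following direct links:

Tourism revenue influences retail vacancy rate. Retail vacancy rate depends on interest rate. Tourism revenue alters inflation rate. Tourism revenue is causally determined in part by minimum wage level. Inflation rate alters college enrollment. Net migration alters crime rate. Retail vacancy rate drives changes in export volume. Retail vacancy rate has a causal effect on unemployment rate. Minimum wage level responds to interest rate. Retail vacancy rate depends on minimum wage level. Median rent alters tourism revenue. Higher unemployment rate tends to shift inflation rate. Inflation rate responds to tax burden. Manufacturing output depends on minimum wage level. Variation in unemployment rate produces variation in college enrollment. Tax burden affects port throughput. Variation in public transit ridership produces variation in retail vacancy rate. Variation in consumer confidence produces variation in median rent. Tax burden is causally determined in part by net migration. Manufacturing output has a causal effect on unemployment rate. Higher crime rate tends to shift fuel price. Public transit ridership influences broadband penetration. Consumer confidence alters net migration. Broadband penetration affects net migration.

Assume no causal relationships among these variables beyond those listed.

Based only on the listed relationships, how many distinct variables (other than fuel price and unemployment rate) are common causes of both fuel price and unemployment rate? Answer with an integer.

The common causes are: consumer confidence (to fuel price via consumer confidence → net migration → crime rate → fuel price; to unemployment rate via consumer confidence → median rent → tourism revenue → retail vacancy rate → unemployment rate); public transit ridership (to fuel price via public transit ridership → broadband penetration → net migration → crime rate → fuel price; to unemployment rate via public transit ridership → retail vacancy rate → unemployment rate).
Every other variable lacks a causal path to at least one of fuel price and unemployment rate.

2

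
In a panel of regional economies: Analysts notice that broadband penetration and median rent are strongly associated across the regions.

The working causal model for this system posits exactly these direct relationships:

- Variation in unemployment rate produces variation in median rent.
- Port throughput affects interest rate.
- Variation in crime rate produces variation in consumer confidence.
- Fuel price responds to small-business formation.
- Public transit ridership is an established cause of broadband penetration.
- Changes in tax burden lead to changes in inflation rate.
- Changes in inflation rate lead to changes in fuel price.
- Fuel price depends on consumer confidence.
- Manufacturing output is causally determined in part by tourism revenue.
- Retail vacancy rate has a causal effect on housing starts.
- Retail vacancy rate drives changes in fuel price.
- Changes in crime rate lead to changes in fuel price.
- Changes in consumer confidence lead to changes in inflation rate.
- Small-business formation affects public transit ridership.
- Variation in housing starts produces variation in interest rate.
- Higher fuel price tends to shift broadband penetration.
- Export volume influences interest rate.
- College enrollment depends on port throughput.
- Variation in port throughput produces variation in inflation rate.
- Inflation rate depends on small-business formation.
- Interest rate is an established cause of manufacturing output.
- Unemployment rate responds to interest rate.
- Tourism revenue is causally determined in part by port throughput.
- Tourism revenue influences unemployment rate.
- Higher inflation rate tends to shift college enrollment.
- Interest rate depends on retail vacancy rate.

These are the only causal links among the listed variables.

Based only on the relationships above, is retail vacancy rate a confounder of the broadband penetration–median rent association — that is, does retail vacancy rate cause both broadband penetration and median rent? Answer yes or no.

yes

Retail vacancy rate has a causal path to broadband penetration (retail vacancy rate → fuel price → broadband penetration) and to median rent (retail vacancy rate → interest rate → unemployment rate → median rent), so it is a common cause of both — a confounder.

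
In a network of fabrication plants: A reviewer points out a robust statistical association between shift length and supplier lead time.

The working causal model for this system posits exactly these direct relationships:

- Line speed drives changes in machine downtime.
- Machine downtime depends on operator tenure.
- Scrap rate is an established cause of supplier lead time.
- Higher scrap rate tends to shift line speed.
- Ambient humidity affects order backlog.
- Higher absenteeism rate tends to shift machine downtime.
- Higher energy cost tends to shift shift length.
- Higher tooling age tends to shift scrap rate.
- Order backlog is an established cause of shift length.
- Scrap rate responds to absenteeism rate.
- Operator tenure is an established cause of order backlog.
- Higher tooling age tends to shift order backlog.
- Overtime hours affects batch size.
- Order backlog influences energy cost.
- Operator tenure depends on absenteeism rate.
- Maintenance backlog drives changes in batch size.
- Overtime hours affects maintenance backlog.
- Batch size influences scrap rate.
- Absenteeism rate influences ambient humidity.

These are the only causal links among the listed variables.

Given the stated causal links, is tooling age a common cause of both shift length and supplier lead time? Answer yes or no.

yes

Tooling age has a causal path to shift length (tooling age → order backlog → shift length) and to supplier lead time (tooling age → scrap rate → supplier lead time), so it is a common cause of both — a confounder.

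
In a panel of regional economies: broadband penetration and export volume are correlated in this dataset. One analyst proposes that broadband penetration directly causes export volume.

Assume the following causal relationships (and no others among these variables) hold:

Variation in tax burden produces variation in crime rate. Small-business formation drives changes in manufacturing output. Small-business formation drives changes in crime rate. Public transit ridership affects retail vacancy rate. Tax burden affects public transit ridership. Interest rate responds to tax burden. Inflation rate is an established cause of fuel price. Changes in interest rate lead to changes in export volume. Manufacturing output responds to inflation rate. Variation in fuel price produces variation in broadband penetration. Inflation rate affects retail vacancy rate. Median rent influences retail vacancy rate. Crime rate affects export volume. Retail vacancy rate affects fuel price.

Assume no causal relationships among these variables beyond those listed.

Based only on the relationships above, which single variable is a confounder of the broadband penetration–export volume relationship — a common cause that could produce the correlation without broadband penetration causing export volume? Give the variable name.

tax burden

Tax burden has a causal path to broadband penetration (tax burden → public transit ridership → retail vacancy rate → fuel price → broadband penetration) and a separate causal path to export volume (tax burden → crime rate → export volume), so it is a common cause of both.
No stated relationship gives broadband penetration a causal route to export volume, so the correlation is explained by the shared upstream cause rather than a direct effect.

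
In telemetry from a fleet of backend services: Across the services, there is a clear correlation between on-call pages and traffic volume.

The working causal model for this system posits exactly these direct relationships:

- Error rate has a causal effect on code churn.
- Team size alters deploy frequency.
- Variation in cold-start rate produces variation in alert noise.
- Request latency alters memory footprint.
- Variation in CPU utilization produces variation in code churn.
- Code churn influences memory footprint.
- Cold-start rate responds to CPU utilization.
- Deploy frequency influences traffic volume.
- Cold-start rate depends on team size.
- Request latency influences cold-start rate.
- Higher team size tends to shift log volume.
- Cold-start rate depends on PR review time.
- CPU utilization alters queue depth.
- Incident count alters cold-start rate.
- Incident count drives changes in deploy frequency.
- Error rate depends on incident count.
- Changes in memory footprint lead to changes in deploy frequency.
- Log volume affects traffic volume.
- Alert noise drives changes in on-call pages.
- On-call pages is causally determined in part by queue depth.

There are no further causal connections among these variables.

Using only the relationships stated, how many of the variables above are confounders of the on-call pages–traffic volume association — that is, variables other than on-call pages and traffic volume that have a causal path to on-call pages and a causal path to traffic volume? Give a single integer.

4

The common causes are: CPU utilization (to on-call pages via CPU utilization → queue depth → on-call pages; to traffic volume via CPU utilization → code churn → memory footprint → deploy frequency → traffic volume); incident count (to on-call pages via incident count → cold-start rate → alert noise → on-call pages; to traffic volume via incident count → deploy frequency → traffic volume); request latency (to on-call pages via request latency → cold-start rate → alert noise → on-call pages; to traffic volume via request latency → memory footprint → deploy frequency → traffic volume); team size (to on-call pages via team size → cold-start rate → alert noise → on-call pages; to traffic volume via team size → log volume → traffic volume).
Every other variable lacks a causal path to at least one of on-call pages and traffic volume.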